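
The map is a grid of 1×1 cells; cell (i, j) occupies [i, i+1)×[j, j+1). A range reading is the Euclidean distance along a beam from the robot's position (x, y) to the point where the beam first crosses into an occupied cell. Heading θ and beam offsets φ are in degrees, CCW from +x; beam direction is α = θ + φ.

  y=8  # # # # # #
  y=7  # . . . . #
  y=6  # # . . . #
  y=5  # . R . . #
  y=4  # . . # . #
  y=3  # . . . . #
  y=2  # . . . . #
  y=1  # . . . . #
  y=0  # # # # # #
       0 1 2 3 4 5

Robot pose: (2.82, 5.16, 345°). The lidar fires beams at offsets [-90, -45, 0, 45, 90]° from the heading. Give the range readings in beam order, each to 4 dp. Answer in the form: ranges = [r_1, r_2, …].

beam 1: φ=-90°, α=255°
  d=(-0.2588,-0.9659)  start (2,5)  tX=3.1682 tY=0.1656  stride 1/|dx|=3.8637 1/|dy|=1.0353
    cross y-line → (2,4), t=0.1656
    cross y-line → (2,3), t=1.2009
    cross y-line → (2,2), t=2.2362
    cross x-line → (1,2), t=3.1682
    cross y-line → (1,1), t=3.2715
    cross y-line → (1,0), t=4.3067 (wall)
  → r_1 = 4.3067
beam 2: φ=-45°, α=300°
  d=(0.5000,-0.8660)  start (2,5)  tX=0.3600 tY=0.1848  stride 1/|dx|=2.0000 1/|dy|=1.1547
    cross y-line → (2,4), t=0.1848
    cross x-line → (3,4), t=0.3600 (wall)
  → r_2 = 0.3600
beam 3: φ=0°, α=345°
  d=(0.9659,-0.2588)  start (2,5)  tX=0.1863 tY=0.6182  stride 1/|dx|=1.0353 1/|dy|=3.8637
    cross x-line → (3,5), t=0.1863
    cross y-line → (3,4), t=0.6182 (wall)
  → r_3 = 0.6182
beam 4: φ=45°, α=30°
  d=(0.8660,0.5000)  start (2,5)  tX=0.2078 tY=1.6800  stride 1/|dx|=1.1547 1/|dy|=2.0000
    cross x-line → (3,5), t=0.2078
    cross x-line → (4,5), t=1.3625
    cross y-line → (4,6), t=1.6800
    cross x-line → (5,6), t=2.5172 (wall)
  → r_4 = 2.5172
beam 5: φ=90°, α=75°
  d=(0.2588,0.9659)  start (2,5)  tX=0.6955 tY=0.8696  stride 1/|dx|=3.8637 1/|dy|=1.0353
    cross x-line → (3,5), t=0.6955
    cross y-line → (3,6), t=0.8696
    cross y-line → (3,7), t=1.9049
    cross y-line → (3,8), t=2.9402 (wall)
  → r_5 = 2.9402

ranges = [4.3067, 0.3600, 0.6182, 2.5172, 2.9402]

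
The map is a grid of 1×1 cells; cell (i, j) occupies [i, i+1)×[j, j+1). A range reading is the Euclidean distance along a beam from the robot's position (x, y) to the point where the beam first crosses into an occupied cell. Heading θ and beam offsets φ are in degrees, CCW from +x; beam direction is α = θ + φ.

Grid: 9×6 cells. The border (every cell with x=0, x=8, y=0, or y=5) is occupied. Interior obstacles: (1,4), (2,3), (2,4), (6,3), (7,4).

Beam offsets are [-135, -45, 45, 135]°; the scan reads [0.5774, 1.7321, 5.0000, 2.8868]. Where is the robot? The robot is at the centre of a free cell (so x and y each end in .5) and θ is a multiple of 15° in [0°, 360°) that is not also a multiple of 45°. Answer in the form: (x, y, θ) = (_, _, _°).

(x, y, θ) = (5.5, 3.5, 165°)

Enumerate (i+0.5, j+0.5, θ) over the 23 free cells and 16 admissible headings. For each, cast all 4 beams and compare to the given ranges.
  (2.5, 1.5, 150°): beam 1 = 5.6940 ≠ 0.5774 ✗
  (1.5, 1.5, 30°): beam 1 = 0.5176 ≠ 0.5774 ✗
  (5.5, 1.5, 255°): beam 1 = 4.0415 ≠ 0.5774 ✗
  (4.5, 4.5, 165°): beam 1 = 1.0000 ≠ 0.5774 ✗
  …
  (5.5, 3.5, 165°): r_1=0.5774, r_2=1.7321, r_3=5.0000, r_4=2.8868 — all match ✓
Only this pose fits every beam.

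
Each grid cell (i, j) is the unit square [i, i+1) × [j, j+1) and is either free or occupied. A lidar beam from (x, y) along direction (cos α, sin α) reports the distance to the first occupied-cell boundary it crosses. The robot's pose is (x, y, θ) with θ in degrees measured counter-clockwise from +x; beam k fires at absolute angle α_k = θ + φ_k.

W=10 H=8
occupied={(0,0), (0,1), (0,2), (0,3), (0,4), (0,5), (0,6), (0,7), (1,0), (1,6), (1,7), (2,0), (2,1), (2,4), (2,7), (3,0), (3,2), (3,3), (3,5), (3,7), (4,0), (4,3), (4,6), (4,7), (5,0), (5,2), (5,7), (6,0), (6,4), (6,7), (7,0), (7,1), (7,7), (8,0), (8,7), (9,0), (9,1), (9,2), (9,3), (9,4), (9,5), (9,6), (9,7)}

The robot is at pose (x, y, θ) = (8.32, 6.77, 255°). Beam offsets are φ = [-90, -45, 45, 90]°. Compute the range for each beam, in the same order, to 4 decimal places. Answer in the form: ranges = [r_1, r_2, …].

beam 1: φ=-90°, α=165°
  d=(-0.9659,0.2588)  start (8,6)  tX=0.3313 tY=0.8887  stride 1/|dx|=1.0353 1/|dy|=3.8637
    cross x-line → (7,6), t=0.3313
    cross y-line → (7,7), t=0.8887 (wall)
  → r_1 = 0.8887
beam 2: φ=-45°, α=210°
  d=(-0.8660,-0.5000)  start (8,6)  tX=0.3695 tY=1.5400  stride 1/|dx|=1.1547 1/|dy|=2.0000
    cross x-line → (7,6), t=0.3695
    cross x-line → (6,6), t=1.5242
    cross y-line → (6,5), t=1.5400
    cross x-line → (5,5), t=2.6789
    cross y-line → (5,4), t=3.5400
    cross x-line → (4,4), t=3.8336
    cross x-line → (3,4), t=4.9883
    cross y-line → (3,3), t=5.5400 (wall)
  → r_2 = 5.5400
beam 3: φ=45°, α=300°
  d=(0.5000,-0.8660)  start (8,6)  tX=1.3600 tY=0.8891  stride 1/|dx|=2.0000 1/|dy|=1.1547
    cross y-line → (8,5), t=0.8891
    cross x-line → (9,5), t=1.3600 (wall)
  → r_3 = 1.3600
beam 4: φ=90°, α=345°
  d=(0.9659,-0.2588)  start (8,6)  tX=0.7040 tY=2.9751  stride 1/|dx|=1.0353 1/|dy|=3.8637
    cross x-line → (9,6), t=0.7040 (wall)
  → r_4 = 0.7040

ranges = [0.8887, 5.5400, 1.3600, 0.7040]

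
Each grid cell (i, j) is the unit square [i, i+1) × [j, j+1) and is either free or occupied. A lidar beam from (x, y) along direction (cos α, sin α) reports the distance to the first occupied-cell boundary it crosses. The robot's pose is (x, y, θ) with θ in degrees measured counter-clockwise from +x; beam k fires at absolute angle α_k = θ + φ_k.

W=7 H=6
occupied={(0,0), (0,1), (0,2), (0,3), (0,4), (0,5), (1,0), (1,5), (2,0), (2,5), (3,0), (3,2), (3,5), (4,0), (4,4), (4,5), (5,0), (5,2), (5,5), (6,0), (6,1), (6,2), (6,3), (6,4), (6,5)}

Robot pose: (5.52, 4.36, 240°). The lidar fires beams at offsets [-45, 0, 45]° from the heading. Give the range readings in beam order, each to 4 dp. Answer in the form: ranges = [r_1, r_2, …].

ranges = [0.5383, 3.8798, 1.4080]

beam 1: φ=-45°, α=195°
  d=(-0.9659,-0.2588)  start (5,4)  tX=0.5383 tY=1.3909  stride 1/|dx|=1.0353 1/|dy|=3.8637
    cross x-line → (4,4), t=0.5383 (wall)
  → r_1 = 0.5383
beam 2: φ=0°, α=240°
  d=(-0.5000,-0.8660)  start (5,4)  tX=1.0400 tY=0.4157  stride 1/|dx|=2.0000 1/|dy|=1.1547
    cross y-line → (5,3), t=0.4157
    cross x-line → (4,3), t=1.0400
    cross y-line → (4,2), t=1.5704
    cross y-line → (4,1), t=2.7251
    cross x-line → (3,1), t=3.0400
    cross y-line → (3,0), t=3.8798 (wall)
  → r_2 = 3.8798
beam 3: φ=45°, α=285°
  d=(0.2588,-0.9659)  start (5,4)  tX=1.8546 tY=0.3727  stride 1/|dx|=3.8637 1/|dy|=1.0353
    cross y-line → (5,3), t=0.3727
    cross y-line → (5,2), t=1.4080 (wall)
  → r_3 = 1.4080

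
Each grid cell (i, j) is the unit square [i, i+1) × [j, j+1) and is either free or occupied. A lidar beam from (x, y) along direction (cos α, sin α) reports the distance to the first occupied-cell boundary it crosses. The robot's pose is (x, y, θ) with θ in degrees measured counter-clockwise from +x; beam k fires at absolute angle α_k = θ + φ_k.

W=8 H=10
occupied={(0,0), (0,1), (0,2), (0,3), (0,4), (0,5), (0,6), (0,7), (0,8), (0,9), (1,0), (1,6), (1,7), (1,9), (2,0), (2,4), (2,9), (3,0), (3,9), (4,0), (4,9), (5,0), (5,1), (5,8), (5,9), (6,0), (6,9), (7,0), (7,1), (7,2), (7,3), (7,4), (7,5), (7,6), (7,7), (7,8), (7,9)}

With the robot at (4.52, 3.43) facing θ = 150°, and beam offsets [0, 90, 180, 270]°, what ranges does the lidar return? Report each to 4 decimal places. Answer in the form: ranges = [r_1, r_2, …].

ranges = [1.7551, 2.8059, 2.8637, 4.9600]

beam 1: φ=0°, α=150°
  d=(-0.8660,0.5000)  start (4,3)  tX=0.6004 tY=1.1400  stride 1/|dx|=1.1547 1/|dy|=2.0000
    cross x-line → (3,3), t=0.6004
    cross y-line → (3,4), t=1.1400
    cross x-line → (2,4), t=1.7551 (wall)
  → r_1 = 1.7551
beam 2: φ=90°, α=240°
  d=(-0.5000,-0.8660)  start (4,3)  tX=1.0400 tY=0.4965  stride 1/|dx|=2.0000 1/|dy|=1.1547
    cross y-line → (4,2), t=0.4965
    cross x-line → (3,2), t=1.0400
    cross y-line → (3,1), t=1.6512
    cross y-line → (3,0), t=2.8059 (wall)
  → r_2 = 2.8059
beam 3: φ=180°, α=330°
  d=(0.8660,-0.5000)  start (4,3)  tX=0.5543 tY=0.8600  stride 1/|dx|=1.1547 1/|dy|=2.0000
    cross x-line → (5,3), t=0.5543
    cross y-line → (5,2), t=0.8600
    cross x-line → (6,2), t=1.7090
    cross y-line → (6,1), t=2.8600
    cross x-line → (7,1), t=2.8637 (wall)
  → r_3 = 2.8637
beam 4: φ=270°, α=60°
  d=(0.5000,0.8660)  start (4,3)  tX=0.9600 tY=0.6582  stride 1/|dx|=2.0000 1/|dy|=1.1547
    cross y-line → (4,4), t=0.6582
    cross x-line → (5,4), t=0.9600
    cross y-line → (5,5), t=1.8129
    cross x-line → (6,5), t=2.9600
    cross y-line → (6,6), t=2.9676
    cross y-line → (6,7), t=4.1223
    cross x-line → (7,7), t=4.9600 (wall)
  → r_4 = 4.9600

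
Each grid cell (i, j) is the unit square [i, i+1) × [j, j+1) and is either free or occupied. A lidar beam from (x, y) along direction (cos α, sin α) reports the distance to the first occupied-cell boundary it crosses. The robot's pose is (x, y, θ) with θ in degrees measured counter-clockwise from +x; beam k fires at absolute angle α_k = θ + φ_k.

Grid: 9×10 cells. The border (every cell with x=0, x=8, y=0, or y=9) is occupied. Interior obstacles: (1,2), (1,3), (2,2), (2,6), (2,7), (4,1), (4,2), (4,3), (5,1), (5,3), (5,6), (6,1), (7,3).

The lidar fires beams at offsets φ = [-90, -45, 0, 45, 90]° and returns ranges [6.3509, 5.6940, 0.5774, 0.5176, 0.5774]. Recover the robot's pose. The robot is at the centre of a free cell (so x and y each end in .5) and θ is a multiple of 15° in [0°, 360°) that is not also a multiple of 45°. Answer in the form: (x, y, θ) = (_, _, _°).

(x, y, θ) = (2.5, 3.5, 150°)

Enumerate (i+0.5, j+0.5, θ) over the 43 free cells and 16 admissible headings. For each, cast all 5 beams and compare to the given ranges.
  (3.5, 1.5, 240°): beam 1 = 1.0000 ≠ 6.3509 ✗
  (6.5, 6.5, 300°): beam 1 = 0.5774 ≠ 6.3509 ✗
  (4.5, 5.5, 30°): beam 1 = 1.7321 ≠ 6.3509 ✗
  …
  (2.5, 3.5, 150°): r_1=6.3509, r_2=5.6940, r_3=0.5774, r_4=0.5176, r_5=0.5774 — all match ✓
Unique over the lattice → pose = (2.5, 3.5, 150°).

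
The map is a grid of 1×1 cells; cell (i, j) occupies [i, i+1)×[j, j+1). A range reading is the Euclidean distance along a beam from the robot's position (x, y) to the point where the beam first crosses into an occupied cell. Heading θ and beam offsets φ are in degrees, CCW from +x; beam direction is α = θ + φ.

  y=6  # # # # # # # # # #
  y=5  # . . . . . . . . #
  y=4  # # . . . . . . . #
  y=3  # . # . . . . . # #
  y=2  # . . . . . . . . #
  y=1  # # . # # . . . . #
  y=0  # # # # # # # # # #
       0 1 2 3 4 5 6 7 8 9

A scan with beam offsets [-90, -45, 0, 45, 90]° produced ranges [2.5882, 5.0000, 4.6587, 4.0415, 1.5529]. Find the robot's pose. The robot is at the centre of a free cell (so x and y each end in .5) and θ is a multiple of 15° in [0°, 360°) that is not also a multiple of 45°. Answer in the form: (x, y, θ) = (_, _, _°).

(x, y, θ) = (6.5, 1.5, 105°)

Candidates: 34 free-cell centres × 16 headings = 544 poses. Raycast each; keep the one whose scan matches to 4 dp.
  (3.5, 2.5, 300°): beam 1 = 1.7321 ≠ 2.5882 ✗
  (5.5, 3.5, 75°): beam 1 = 3.6235 ≠ 2.5882 ✗
  (2.5, 2.5, 345°): beam 1 = 1.5529 ≠ 2.5882 ✗
  …
  (6.5, 1.5, 105°): r_1=2.5882, r_2=5.0000, r_3=4.6587, r_4=4.0415, r_5=1.5529 — all match ✓
Only this pose fits every beam.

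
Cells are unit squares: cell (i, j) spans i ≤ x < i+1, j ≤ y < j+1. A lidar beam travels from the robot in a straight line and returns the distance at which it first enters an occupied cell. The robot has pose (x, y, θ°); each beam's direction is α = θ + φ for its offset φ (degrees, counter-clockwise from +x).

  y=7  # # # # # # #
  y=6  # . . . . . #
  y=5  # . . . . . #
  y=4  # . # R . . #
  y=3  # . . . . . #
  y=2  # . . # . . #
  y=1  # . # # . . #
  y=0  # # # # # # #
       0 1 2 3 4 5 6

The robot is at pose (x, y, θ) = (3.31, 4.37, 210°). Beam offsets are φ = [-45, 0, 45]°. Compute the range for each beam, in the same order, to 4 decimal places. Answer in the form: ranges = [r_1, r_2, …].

ranges = [0.3209, 0.3580, 2.4536]

beam 1: φ=-45°, α=165°
  direction (-0.9659, 0.2588); cell (3,4); t to first gridline: x 0.3209, y 2.4341 (then +1.0353 / +3.8637)
    (2,4) via x @ 0.3209  # hit
  → r_1 = 0.3209
beam 2: φ=0°, α=210°
  direction (-0.8660, -0.5000); cell (3,4); t to first gridline: x 0.3580, y 0.7400 (then +1.1547 / +2.0000)
    (2,4) via x @ 0.3580  # hit
  → r_2 = 0.3580
beam 3: φ=45°, α=255°
  direction (-0.2588, -0.9659); cell (3,4); t to first gridline: x 1.1977, y 0.3831 (then +3.8637 / +1.0353)
    (3,3) via y @ 0.3831
    (2,3) via x @ 1.1977
    (2,2) via y @ 1.4183
    (2,1) via y @ 2.4536  # hit
  → r_3 = 2.4536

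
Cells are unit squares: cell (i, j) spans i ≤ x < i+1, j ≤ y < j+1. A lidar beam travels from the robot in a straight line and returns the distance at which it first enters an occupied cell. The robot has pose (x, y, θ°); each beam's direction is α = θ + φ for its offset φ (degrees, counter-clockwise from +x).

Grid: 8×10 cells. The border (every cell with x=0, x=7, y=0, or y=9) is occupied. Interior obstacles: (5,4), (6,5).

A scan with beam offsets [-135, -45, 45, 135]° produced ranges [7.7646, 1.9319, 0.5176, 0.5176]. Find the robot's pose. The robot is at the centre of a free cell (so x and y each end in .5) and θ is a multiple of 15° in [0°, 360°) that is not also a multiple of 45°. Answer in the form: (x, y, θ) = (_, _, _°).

Candidates: 46 free-cell centres × 16 headings = 736 poses. Raycast each; keep the one whose scan matches to 4 dp.
  (6.5, 6.5, 120°): beam 1 = 0.5176 ≠ 7.7646 ✗
  (2.5, 7.5, 120°): beam 1 = 4.6587 ≠ 7.7646 ✗
  (4.5, 2.5, 60°): beam 1 = 1.5529 ≠ 7.7646 ✗
  (6.5, 7.5, 15°): beam 1 = 2.8868 ≠ 7.7646 ✗
  …
  (1.5, 8.5, 60°): r_1=7.7646, r_2=1.9319, r_3=0.5176, r_4=0.5176 — all match ✓
No second candidate reproduces the full scan.

(x, y, θ) = (1.5, 8.5, 60°)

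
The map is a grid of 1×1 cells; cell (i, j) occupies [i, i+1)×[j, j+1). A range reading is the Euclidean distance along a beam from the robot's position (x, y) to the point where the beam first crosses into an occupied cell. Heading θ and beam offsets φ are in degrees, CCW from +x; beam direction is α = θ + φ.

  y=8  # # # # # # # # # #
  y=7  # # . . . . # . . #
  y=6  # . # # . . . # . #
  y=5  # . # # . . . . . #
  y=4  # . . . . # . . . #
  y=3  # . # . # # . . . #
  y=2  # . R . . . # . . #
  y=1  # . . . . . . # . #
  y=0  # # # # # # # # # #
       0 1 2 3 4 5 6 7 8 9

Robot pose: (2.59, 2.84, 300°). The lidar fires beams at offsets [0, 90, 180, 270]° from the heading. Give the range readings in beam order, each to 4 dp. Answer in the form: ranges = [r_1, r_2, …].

ranges = [2.1246, 0.3200, 0.1848, 1.8360]

beam 1: φ=0°, α=300°
  direction (0.5000, -0.8660); cell (2,2); t to first gridline: x 0.8200, y 0.9699 (then +2.0000 / +1.1547)
    (3,2) via x @ 0.8200
    (3,1) via y @ 0.9699
    (3,0) via y @ 2.1246  # hit
  → r_1 = 2.1246
beam 2: φ=90°, α=30°
  direction (0.8660, 0.5000); cell (2,2); t to first gridline: x 0.4734, y 0.3200 (then +1.1547 / +2.0000)
    (2,3) via y @ 0.3200  # hit
  → r_2 = 0.3200
beam 3: φ=180°, α=120°
  direction (-0.5000, 0.8660); cell (2,2); t to first gridline: x 1.1800, y 0.1848 (then +2.0000 / +1.1547)
    (2,3) via y @ 0.1848  # hit
  → r_3 = 0.1848
beam 4: φ=270°, α=210°
  direction (-0.8660, -0.5000); cell (2,2); t to first gridline: x 0.6813, y 1.6800 (then +1.1547 / +2.0000)
    (1,2) via x @ 0.6813
    (1,1) via y @ 1.6800
    (0,1) via x @ 1.8360  # hit
  → r_4 = 1.8360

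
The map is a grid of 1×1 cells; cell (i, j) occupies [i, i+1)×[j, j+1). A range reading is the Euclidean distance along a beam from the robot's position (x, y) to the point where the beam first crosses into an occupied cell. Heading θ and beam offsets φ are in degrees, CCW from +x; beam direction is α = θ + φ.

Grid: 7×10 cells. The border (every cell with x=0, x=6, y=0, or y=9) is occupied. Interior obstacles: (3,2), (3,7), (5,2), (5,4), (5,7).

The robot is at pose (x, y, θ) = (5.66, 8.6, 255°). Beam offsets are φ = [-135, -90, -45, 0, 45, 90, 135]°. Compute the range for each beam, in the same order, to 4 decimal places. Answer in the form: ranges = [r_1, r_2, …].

beam 1: φ=-135°, α=120°
  dir = (cos 120°, sin 120°) = (-0.5000, 0.8660); from cell (5,8)
  next x-line at t=1.3200, next y-line at t=0.4619; Δt_x=2.0000, Δt_y=1.1547
    y: enter (5,9) at t=0.4619 ← occupied
  → r_1 = 0.4619
beam 2: φ=-90°, α=165°
  dir = (cos 165°, sin 165°) = (-0.9659, 0.2588); from cell (5,8)
  next x-line at t=0.6833, next y-line at t=1.5455; Δt_x=1.0353, Δt_y=3.8637
    x: enter (4,8) at t=0.6833
    y: enter (4,9) at t=1.5455 ← occupied
  → r_2 = 1.5455
beam 3: φ=-45°, α=210°
  dir = (cos 210°, sin 210°) = (-0.8660, -0.5000); from cell (5,8)
  next x-line at t=0.7621, next y-line at t=1.2000; Δt_x=1.1547, Δt_y=2.0000
    x: enter (4,8) at t=0.7621
    y: enter (4,7) at t=1.2000
    x: enter (3,7) at t=1.9168 ← occupied
  → r_3 = 1.9168
beam 4: φ=0°, α=255°
  dir = (cos 255°, sin 255°) = (-0.2588, -0.9659); from cell (5,8)
  next x-line at t=2.5500, next y-line at t=0.6212; Δt_x=3.8637, Δt_y=1.0353
    y: enter (5,7) at t=0.6212 ← occupied
  → r_4 = 0.6212
beam 5: φ=45°, α=300°
  dir = (cos 300°, sin 300°) = (0.5000, -0.8660); from cell (5,8)
  next x-line at t=0.6800, next y-line at t=0.6928; Δt_x=2.0000, Δt_y=1.1547
    x: enter (6,8) at t=0.6800 ← occupied
  → r_5 = 0.6800
beam 6: φ=90°, α=345°
  dir = (cos 345°, sin 345°) = (0.9659, -0.2588); from cell (5,8)
  next x-line at t=0.3520, next y-line at t=2.3182; Δt_x=1.0353, Δt_y=3.8637
    x: enter (6,8) at t=0.3520 ← occupied
  → r_6 = 0.3520
beam 7: φ=135°, α=30°
  dir = (cos 30°, sin 30°) = (0.8660, 0.5000); from cell (5,8)
  next x-line at t=0.3926, next y-line at t=0.8000; Δt_x=1.1547, Δt_y=2.0000
    x: enter (6,8) at t=0.3926 ← occupied
  → r_7 = 0.3926

ranges = [0.4619, 1.5455, 1.9168, 0.6212, 0.6800, 0.3520, 0.3926]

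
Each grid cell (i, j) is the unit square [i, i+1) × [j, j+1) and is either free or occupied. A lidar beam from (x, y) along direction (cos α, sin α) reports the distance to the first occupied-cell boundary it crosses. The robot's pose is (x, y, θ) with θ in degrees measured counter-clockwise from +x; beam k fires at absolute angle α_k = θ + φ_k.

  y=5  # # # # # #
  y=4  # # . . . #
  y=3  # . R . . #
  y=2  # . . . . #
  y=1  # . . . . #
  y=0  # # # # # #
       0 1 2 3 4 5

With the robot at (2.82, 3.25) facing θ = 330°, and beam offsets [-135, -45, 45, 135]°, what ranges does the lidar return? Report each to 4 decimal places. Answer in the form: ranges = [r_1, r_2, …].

beam 1: φ=-135°, α=195°
  d=(-0.9659,-0.2588)  start (2,3)  tX=0.8489 tY=0.9659  stride 1/|dx|=1.0353 1/|dy|=3.8637
    cross x-line → (1,3), t=0.8489
    cross y-line → (1,2), t=0.9659
    cross x-line → (0,2), t=1.8842 (wall)
  → r_1 = 1.8842
beam 2: φ=-45°, α=285°
  d=(0.2588,-0.9659)  start (2,3)  tX=0.6955 tY=0.2588  stride 1/|dx|=3.8637 1/|dy|=1.0353
    cross y-line → (2,2), t=0.2588
    cross x-line → (3,2), t=0.6955
    cross y-line → (3,1), t=1.2941
    cross y-line → (3,0), t=2.3294 (wall)
  → r_2 = 2.3294
beam 3: φ=45°, α=15°
  d=(0.9659,0.2588)  start (2,3)  tX=0.1863 tY=2.8978  stride 1/|dx|=1.0353 1/|dy|=3.8637
    cross x-line → (3,3), t=0.1863
    cross x-line → (4,3), t=1.2216
    cross x-line → (5,3), t=2.2569 (wall)
  → r_3 = 2.2569
beam 4: φ=135°, α=105°
  d=(-0.2588,0.9659)  start (2,3)  tX=3.1682 tY=0.7765  stride 1/|dx|=3.8637 1/|dy|=1.0353
    cross y-line → (2,4), t=0.7765
    cross y-line → (2,5), t=1.8117 (wall)
  → r_4 = 1.8117

ranges = [1.8842, 2.3294, 2.2569, 1.8117]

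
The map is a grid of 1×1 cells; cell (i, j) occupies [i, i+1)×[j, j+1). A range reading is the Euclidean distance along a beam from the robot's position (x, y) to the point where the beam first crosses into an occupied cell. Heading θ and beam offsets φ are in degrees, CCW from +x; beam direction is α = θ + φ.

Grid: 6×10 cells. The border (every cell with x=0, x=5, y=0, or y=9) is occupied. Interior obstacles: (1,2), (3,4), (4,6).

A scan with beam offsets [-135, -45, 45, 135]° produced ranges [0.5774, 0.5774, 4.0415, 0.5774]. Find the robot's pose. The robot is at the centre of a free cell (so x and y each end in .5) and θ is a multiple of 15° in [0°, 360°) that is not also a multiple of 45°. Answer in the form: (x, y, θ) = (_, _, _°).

Candidates: 29 free-cell centres × 16 headings = 464 poses. Raycast each; keep the one whose scan matches to 4 dp.
  (1.5, 1.5, 255°): beam 3 = 0.5774 ≠ 4.0415 ✗
  (1.5, 3.5, 30°): beam 1 = 0.5176 ≠ 0.5774 ✗
  (4.5, 2.5, 330°): beam 1 = 3.6235 ≠ 0.5774 ✗
  (4.5, 2.5, 300°): beam 1 = 3.6235 ≠ 0.5774 ✗
  …
  (1.5, 1.5, 345°): r_1=0.5774, r_2=0.5774, r_3=4.0415, r_4=0.5774 — all match ✓
Only this pose fits every beam.

(x, y, θ) = (1.5, 1.5, 345°)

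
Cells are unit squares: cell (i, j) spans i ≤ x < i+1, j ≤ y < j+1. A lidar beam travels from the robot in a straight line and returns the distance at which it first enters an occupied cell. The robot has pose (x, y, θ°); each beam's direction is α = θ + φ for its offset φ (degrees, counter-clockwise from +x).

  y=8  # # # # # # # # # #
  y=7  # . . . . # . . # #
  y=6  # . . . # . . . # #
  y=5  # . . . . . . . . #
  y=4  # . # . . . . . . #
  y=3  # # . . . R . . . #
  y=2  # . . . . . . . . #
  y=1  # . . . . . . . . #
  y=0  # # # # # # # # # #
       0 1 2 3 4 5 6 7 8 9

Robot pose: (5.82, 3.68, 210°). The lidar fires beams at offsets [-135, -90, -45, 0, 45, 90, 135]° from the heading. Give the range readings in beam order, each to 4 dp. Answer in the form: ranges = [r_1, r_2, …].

ranges = [4.4724, 2.6789, 2.9195, 5.3600, 2.7745, 3.0946, 3.2922]

beam 1: φ=-135°, α=75°
  dir = (cos 75°, sin 75°) = (0.2588, 0.9659); from cell (5,3)
  next x-line at t=0.6955, next y-line at t=0.3313; Δt_x=3.8637, Δt_y=1.0353
    y: enter (5,4) at t=0.3313
    x: enter (6,4) at t=0.6955
    y: enter (6,5) at t=1.3666
    y: enter (6,6) at t=2.4018
    y: enter (6,7) at t=3.4371
    y: enter (6,8) at t=4.4724 ← occupied
  → r_1 = 4.4724
beam 2: φ=-90°, α=120°
  dir = (cos 120°, sin 120°) = (-0.5000, 0.8660); from cell (5,3)
  next x-line at t=1.6400, next y-line at t=0.3695; Δt_x=2.0000, Δt_y=1.1547
    y: enter (5,4) at t=0.3695
    y: enter (5,5) at t=1.5242
    x: enter (4,5) at t=1.6400
    y: enter (4,6) at t=2.6789 ← occupied
  → r_2 = 2.6789
beam 3: φ=-45°, α=165°
  dir = (cos 165°, sin 165°) = (-0.9659, 0.2588); from cell (5,3)
  next x-line at t=0.8489, next y-line at t=1.2364; Δt_x=1.0353, Δt_y=3.8637
    x: enter (4,3) at t=0.8489
    y: enter (4,4) at t=1.2364
    x: enter (3,4) at t=1.8842
    x: enter (2,4) at t=2.9195 ← occupied
  → r_3 = 2.9195
beam 4: φ=0°, α=210°
  dir = (cos 210°, sin 210°) = (-0.8660, -0.5000); from cell (5,3)
  next x-line at t=0.9469, next y-line at t=1.3600; Δt_x=1.1547, Δt_y=2.0000
    x: enter (4,3) at t=0.9469
    y: enter (4,2) at t=1.3600
    x: enter (3,2) at t=2.1016
    x: enter (2,2) at t=3.2563
    y: enter (2,1) at t=3.3600
    x: enter (1,1) at t=4.4110
    y: enter (1,0) at t=5.3600 ← occupied
  → r_4 = 5.3600
beam 5: φ=45°, α=255°
  dir = (cos 255°, sin 255°) = (-0.2588, -0.9659); from cell (5,3)
  next x-line at t=3.1682, next y-line at t=0.7040; Δt_x=3.8637, Δt_y=1.0353
    y: enter (5,2) at t=0.7040
    y: enter (5,1) at t=1.7393
    y: enter (5,0) at t=2.7745 ← occupied
  → r_5 = 2.7745
beam 6: φ=90°, α=300°
  dir = (cos 300°, sin 300°) = (0.5000, -0.8660); from cell (5,3)
  next x-line at t=0.3600, next y-line at t=0.7852; Δt_x=2.0000, Δt_y=1.1547
    x: enter (6,3) at t=0.3600
    y: enter (6,2) at t=0.7852
    y: enter (6,1) at t=1.9399
    x: enter (7,1) at t=2.3600
    y: enter (7,0) at t=3.0946 ← occupied
  → r_6 = 3.0946
beam 7: φ=135°, α=345°
  dir = (cos 345°, sin 345°) = (0.9659, -0.2588); from cell (5,3)
  next x-line at t=0.1863, next y-line at t=2.6273; Δt_x=1.0353, Δt_y=3.8637
    x: enter (6,3) at t=0.1863
    x: enter (7,3) at t=1.2216
    x: enter (8,3) at t=2.2569
    y: enter (8,2) at t=2.6273
    x: enter (9,2) at t=3.2922 ← occupied
  → r_7 = 3.2922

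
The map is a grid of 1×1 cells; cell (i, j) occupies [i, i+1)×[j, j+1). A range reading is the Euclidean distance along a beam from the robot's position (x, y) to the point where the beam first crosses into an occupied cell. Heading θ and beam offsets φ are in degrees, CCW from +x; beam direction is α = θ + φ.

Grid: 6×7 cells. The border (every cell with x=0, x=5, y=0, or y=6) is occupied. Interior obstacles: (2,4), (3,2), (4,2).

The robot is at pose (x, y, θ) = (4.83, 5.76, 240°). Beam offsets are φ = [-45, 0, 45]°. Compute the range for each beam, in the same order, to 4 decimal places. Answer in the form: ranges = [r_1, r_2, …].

beam 1: φ=-45°, α=195°
  direction (-0.9659, -0.2588); cell (4,5); t to first gridline: x 0.8593, y 2.9364 (then +1.0353 / +3.8637)
    (3,5) via x @ 0.8593
    (2,5) via x @ 1.8946
    (1,5) via x @ 2.9298
    (1,4) via y @ 2.9364
    (0,4) via x @ 3.9651  # hit
  → r_1 = 3.9651
beam 2: φ=0°, α=240°
  direction (-0.5000, -0.8660); cell (4,5); t to first gridline: x 1.6600, y 0.8776 (then +2.0000 / +1.1547)
    (4,4) via y @ 0.8776
    (3,4) via x @ 1.6600
    (3,3) via y @ 2.0323
    (3,2) via y @ 3.1870  # hit
  → r_2 = 3.1870
beam 3: φ=45°, α=285°
  direction (0.2588, -0.9659); cell (4,5); t to first gridline: x 0.6568, y 0.7868 (then +3.8637 / +1.0353)
    (5,5) via x @ 0.6568  # hit
  → r_3 = 0.6568

ranges = [3.9651, 3.1870, 0.6568]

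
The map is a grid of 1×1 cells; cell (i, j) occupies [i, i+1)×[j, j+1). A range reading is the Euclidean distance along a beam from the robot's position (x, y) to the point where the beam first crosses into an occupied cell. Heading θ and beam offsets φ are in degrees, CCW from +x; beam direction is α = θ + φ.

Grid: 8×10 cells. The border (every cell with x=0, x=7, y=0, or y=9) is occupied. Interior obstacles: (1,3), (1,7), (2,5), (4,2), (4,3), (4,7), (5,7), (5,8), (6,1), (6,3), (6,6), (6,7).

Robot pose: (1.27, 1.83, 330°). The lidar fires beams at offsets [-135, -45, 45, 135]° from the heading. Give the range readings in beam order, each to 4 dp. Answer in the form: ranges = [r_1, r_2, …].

ranges = [0.2795, 0.8593, 2.8263, 1.0432]

beam 1: φ=-135°, α=195°
  cosα=-0.9659 sinα=-0.2588 | (1,1) | tMaxX 0.2795 tMaxY 3.2069 | tΔX 1.0353 tΔY 3.8637
    t=0.2795 [x] (0,1) — stop
  → r_1 = 0.2795
beam 2: φ=-45°, α=285°
  cosα=0.2588 sinα=-0.9659 | (1,1) | tMaxX 2.8205 tMaxY 0.8593 | tΔX 3.8637 tΔY 1.0353
    t=0.8593 [y] (1,0) — stop
  → r_2 = 0.8593
beam 3: φ=45°, α=15°
  cosα=0.9659 sinα=0.2588 | (1,1) | tMaxX 0.7558 tMaxY 0.6568 | tΔX 1.0353 tΔY 3.8637
    t=0.6568 [y] (1,2)
    t=0.7558 [x] (2,2)
    t=1.7910 [x] (3,2)
    t=2.8263 [x] (4,2) — stop
  → r_3 = 2.8263
beam 4: φ=135°, α=105°
  cosα=-0.2588 sinα=0.9659 | (1,1) | tMaxX 1.0432 tMaxY 0.1760 | tΔX 3.8637 tΔY 1.0353
    t=0.1760 [y] (1,2)
    t=1.0432 [x] (0,2) — stop
  → r_4 = 1.0432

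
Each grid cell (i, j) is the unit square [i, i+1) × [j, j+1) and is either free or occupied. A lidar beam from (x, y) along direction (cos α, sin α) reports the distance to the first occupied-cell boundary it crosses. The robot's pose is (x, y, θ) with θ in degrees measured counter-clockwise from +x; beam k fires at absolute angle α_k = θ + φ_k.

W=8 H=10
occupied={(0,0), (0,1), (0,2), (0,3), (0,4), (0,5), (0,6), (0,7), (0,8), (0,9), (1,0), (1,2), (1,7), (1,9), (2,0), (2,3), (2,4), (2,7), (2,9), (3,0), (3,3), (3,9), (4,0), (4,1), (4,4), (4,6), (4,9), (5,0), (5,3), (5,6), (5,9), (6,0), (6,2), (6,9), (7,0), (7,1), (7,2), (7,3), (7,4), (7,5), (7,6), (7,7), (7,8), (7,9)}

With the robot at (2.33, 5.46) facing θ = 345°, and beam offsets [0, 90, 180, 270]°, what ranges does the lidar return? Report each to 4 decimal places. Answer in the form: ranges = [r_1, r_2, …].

ranges = [1.7773, 1.5943, 1.3769, 0.4762]

beam 1: φ=0°, α=345°
  d=(0.9659,-0.2588)  start (2,5)  tX=0.6936 tY=1.7773  stride 1/|dx|=1.0353 1/|dy|=3.8637
    cross x-line → (3,5), t=0.6936
    cross x-line → (4,5), t=1.7289
    cross y-line → (4,4), t=1.7773 (wall)
  → r_1 = 1.7773
beam 2: φ=90°, α=75°
  d=(0.2588,0.9659)  start (2,5)  tX=2.5887 tY=0.5590  stride 1/|dx|=3.8637 1/|dy|=1.0353
    cross y-line → (2,6), t=0.5590
    cross y-line → (2,7), t=1.5943 (wall)
  → r_2 = 1.5943
beam 3: φ=180°, α=165°
  d=(-0.9659,0.2588)  start (2,5)  tX=0.3416 tY=2.0864  stride 1/|dx|=1.0353 1/|dy|=3.8637
    cross x-line → (1,5), t=0.3416
    cross x-line → (0,5), t=1.3769 (wall)
  → r_3 = 1.3769
beam 4: φ=270°, α=255°
  d=(-0.2588,-0.9659)  start (2,5)  tX=1.2750 tY=0.4762  stride 1/|dx|=3.8637 1/|dy|=1.0353
    cross y-line → (2,4), t=0.4762 (wall)
  → r_4 = 0.4762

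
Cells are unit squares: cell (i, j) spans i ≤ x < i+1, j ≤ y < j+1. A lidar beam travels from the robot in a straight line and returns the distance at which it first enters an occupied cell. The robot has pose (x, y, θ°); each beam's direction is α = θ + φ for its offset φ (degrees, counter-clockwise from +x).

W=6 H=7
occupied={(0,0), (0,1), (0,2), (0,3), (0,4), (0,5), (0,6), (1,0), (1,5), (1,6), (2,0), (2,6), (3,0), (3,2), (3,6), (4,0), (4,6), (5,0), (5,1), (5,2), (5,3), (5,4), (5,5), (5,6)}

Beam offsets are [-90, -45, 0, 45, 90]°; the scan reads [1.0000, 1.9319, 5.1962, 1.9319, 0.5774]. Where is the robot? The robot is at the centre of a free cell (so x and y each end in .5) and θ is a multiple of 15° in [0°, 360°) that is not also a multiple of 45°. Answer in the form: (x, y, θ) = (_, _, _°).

The pose lattice has 18·16 = 288 candidates. Test each by forward raycasting.
  (2.5, 3.5, 60°): beam 2 = 2.5882 ≠ 1.9319 ✗
  (1.5, 2.5, 330°): beam 2 = 1.5529 ≠ 1.9319 ✗
  (4.5, 2.5, 195°): beam 1 = 3.6235 ≠ 1.0000 ✗
  (2.5, 4.5, 105°): beam 1 = 2.5882 ≠ 1.0000 ✗
  …
  (1.5, 1.5, 60°): r_1=1.0000, r_2=1.9319, r_3=5.1962, r_4=1.9319, r_5=0.5774 — all match ✓
Only this pose fits every beam.

(x, y, θ) = (1.5, 1.5, 60°)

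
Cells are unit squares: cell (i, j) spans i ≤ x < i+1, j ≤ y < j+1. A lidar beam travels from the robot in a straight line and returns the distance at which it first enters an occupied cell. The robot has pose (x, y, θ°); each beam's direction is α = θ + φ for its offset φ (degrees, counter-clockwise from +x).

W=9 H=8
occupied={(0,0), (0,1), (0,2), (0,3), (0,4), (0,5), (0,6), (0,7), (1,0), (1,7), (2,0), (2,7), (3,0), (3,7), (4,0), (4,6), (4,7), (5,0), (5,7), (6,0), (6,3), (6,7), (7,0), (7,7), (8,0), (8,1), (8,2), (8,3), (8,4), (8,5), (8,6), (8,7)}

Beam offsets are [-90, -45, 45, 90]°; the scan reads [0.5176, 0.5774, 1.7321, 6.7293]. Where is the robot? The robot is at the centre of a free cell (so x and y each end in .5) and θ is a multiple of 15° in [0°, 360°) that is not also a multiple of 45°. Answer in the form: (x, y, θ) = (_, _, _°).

(x, y, θ) = (7.5, 1.5, 75°)

The pose lattice has 40·16 = 640 candidates. Test each by forward raycasting.
  (5.5, 5.5, 105°): beam 1 = 2.5882 ≠ 0.5176 ✗
  (4.5, 5.5, 165°): beam 3 = 4.0415 ≠ 1.7321 ✗
  (7.5, 5.5, 30°): beam 1 = 1.0000 ≠ 0.5176 ✗
  (4.5, 2.5, 60°): beam 1 = 3.0000 ≠ 0.5176 ✗
  …
  (7.5, 1.5, 75°): r_1=0.5176, r_2=0.5774, r_3=1.7321, r_4=6.7293 — all match ✓
No second candidate reproduces the full scan.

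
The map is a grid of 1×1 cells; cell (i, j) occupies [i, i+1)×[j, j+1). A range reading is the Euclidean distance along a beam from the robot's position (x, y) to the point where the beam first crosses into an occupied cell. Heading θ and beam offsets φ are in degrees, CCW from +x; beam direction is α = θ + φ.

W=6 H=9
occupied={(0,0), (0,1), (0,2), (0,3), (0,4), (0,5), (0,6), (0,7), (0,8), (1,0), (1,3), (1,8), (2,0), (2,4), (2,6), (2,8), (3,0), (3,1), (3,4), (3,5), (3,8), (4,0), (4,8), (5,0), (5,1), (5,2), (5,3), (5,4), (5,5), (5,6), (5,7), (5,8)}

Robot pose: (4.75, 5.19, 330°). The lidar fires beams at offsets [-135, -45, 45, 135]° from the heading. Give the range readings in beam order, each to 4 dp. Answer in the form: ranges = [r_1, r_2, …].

beam 1: φ=-135°, α=195°
  dir = (cos 195°, sin 195°) = (-0.9659, -0.2588); from cell (4,5)
  next x-line at t=0.7765, next y-line at t=0.7341; Δt_x=1.0353, Δt_y=3.8637
    y: enter (4,4) at t=0.7341
    x: enter (3,4) at t=0.7765 ← occupied
  → r_1 = 0.7765
beam 2: φ=-45°, α=285°
  dir = (cos 285°, sin 285°) = (0.2588, -0.9659); from cell (4,5)
  next x-line at t=0.9659, next y-line at t=0.1967; Δt_x=3.8637, Δt_y=1.0353
    y: enter (4,4) at t=0.1967
    x: enter (5,4) at t=0.9659 ← occupied
  → r_2 = 0.9659
beam 3: φ=45°, α=15°
  dir = (cos 15°, sin 15°) = (0.9659, 0.2588); from cell (4,5)
  next x-line at t=0.2588, next y-line at t=3.1296; Δt_x=1.0353, Δt_y=3.8637
    x: enter (5,5) at t=0.2588 ← occupied
  → r_3 = 0.2588
beam 4: φ=135°, α=105°
  dir = (cos 105°, sin 105°) = (-0.2588, 0.9659); from cell (4,5)
  next x-line at t=2.8978, next y-line at t=0.8386; Δt_x=3.8637, Δt_y=1.0353
    y: enter (4,6) at t=0.8386
    y: enter (4,7) at t=1.8738
    x: enter (3,7) at t=2.8978
    y: enter (3,8) at t=2.9091 ← occupied
  → r_4 = 2.9091

ranges = [0.7765, 0.9659, 0.2588, 2.9091]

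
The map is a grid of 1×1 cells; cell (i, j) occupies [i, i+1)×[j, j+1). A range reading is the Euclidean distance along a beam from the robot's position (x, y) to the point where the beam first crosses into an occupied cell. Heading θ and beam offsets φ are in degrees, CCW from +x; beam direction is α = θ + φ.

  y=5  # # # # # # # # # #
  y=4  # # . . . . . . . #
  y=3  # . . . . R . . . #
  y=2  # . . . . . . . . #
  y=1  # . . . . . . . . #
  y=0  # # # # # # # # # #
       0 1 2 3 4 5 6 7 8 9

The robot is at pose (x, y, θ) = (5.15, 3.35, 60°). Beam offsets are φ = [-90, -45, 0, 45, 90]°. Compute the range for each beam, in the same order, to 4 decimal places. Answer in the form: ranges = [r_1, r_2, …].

beam 1: φ=-90°, α=330°
  cosα=0.8660 sinα=-0.5000 | (5,3) | tMaxX 0.9815 tMaxY 0.7000 | tΔX 1.1547 tΔY 2.0000
    t=0.7000 [y] (5,2)
    t=0.9815 [x] (6,2)
    t=2.1362 [x] (7,2)
    t=2.7000 [y] (7,1)
    t=3.2909 [x] (8,1)
    t=4.4456 [x] (9,1) — stop
  → r_1 = 4.4456
beam 2: φ=-45°, α=15°
  cosα=0.9659 sinα=0.2588 | (5,3) | tMaxX 0.8800 tMaxY 2.5114 | tΔX 1.0353 tΔY 3.8637
    t=0.8800 [x] (6,3)
    t=1.9153 [x] (7,3)
    t=2.5114 [y] (7,4)
    t=2.9505 [x] (8,4)
    t=3.9858 [x] (9,4) — stop
  → r_2 = 3.9858
beam 3: φ=0°, α=60°
  cosα=0.5000 sinα=0.8660 | (5,3) | tMaxX 1.7000 tMaxY 0.7506 | tΔX 2.0000 tΔY 1.1547
    t=0.7506 [y] (5,4)
    t=1.7000 [x] (6,4)
    t=1.9053 [y] (6,5) — stop
  → r_3 = 1.9053
beam 4: φ=45°, α=105°
  cosα=-0.2588 sinα=0.9659 | (5,3) | tMaxX 0.5796 tMaxY 0.6729 | tΔX 3.8637 tΔY 1.0353
    t=0.5796 [x] (4,3)
    t=0.6729 [y] (4,4)
    t=1.7082 [y] (4,5) — stop
  → r_4 = 1.7082
beam 5: φ=90°, α=150°
  cosα=-0.8660 sinα=0.5000 | (5,3) | tMaxX 0.1732 tMaxY 1.3000 | tΔX 1.1547 tΔY 2.0000
    t=0.1732 [x] (4,3)
    t=1.3000 [y] (4,4)
    t=1.3279 [x] (3,4)
    t=2.4826 [x] (2,4)
    t=3.3000 [y] (2,5) — stop
  → r_5 = 3.3000

ranges = [4.4456, 3.9858, 1.9053, 1.7082, 3.3000]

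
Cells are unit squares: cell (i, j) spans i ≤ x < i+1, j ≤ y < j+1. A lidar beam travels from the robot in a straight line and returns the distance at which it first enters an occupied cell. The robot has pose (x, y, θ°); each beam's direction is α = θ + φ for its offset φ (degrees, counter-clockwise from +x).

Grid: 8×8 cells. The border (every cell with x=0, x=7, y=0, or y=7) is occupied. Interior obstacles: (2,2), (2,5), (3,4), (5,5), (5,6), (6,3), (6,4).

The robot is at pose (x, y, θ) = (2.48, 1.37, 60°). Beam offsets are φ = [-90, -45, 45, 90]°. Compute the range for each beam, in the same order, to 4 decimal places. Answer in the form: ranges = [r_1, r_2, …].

beam 1: φ=-90°, α=330°
  dir = (cos 330°, sin 330°) = (0.8660, -0.5000); from cell (2,1)
  next x-line at t=0.6004, next y-line at t=0.7400; Δt_x=1.1547, Δt_y=2.0000
    x: enter (3,1) at t=0.6004
    y: enter (3,0) at t=0.7400 ← occupied
  → r_1 = 0.7400
beam 2: φ=-45°, α=15°
  dir = (cos 15°, sin 15°) = (0.9659, 0.2588); from cell (2,1)
  next x-line at t=0.5383, next y-line at t=2.4341; Δt_x=1.0353, Δt_y=3.8637
    x: enter (3,1) at t=0.5383
    x: enter (4,1) at t=1.5736
    y: enter (4,2) at t=2.4341
    x: enter (5,2) at t=2.6089
    x: enter (6,2) at t=3.6442
    x: enter (7,2) at t=4.6794 ← occupied
  → r_2 = 4.6794
beam 3: φ=45°, α=105°
  dir = (cos 105°, sin 105°) = (-0.2588, 0.9659); from cell (2,1)
  next x-line at t=1.8546, next y-line at t=0.6522; Δt_x=3.8637, Δt_y=1.0353
    y: enter (2,2) at t=0.6522 ← occupied
  → r_3 = 0.6522
beam 4: φ=90°, α=150°
  dir = (cos 150°, sin 150°) = (-0.8660, 0.5000); from cell (2,1)
  next x-line at t=0.5543, next y-line at t=1.2600; Δt_x=1.1547, Δt_y=2.0000
    x: enter (1,1) at t=0.5543
    y: enter (1,2) at t=1.2600
    x: enter (0,2) at t=1.7090 ← occupied
  → r_4 = 1.7090

ranges = [0.7400, 4.6794, 0.6522, 1.7090]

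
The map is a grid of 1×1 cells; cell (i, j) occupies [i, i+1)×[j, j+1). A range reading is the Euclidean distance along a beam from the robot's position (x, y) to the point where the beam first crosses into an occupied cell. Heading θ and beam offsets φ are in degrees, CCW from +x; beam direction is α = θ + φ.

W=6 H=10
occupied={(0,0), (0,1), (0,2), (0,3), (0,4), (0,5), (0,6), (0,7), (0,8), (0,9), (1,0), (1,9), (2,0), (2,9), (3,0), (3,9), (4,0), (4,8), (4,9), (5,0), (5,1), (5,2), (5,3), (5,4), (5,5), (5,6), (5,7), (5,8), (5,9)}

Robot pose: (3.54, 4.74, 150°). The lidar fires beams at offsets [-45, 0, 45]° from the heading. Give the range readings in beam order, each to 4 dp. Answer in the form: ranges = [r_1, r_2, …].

beam 1: φ=-45°, α=105°
  d=(-0.2588,0.9659)  start (3,4)  tX=2.0864 tY=0.2692  stride 1/|dx|=3.8637 1/|dy|=1.0353
    cross y-line → (3,5), t=0.2692
    cross y-line → (3,6), t=1.3044
    cross x-line → (2,6), t=2.0864
    cross y-line → (2,7), t=2.3397
    cross y-line → (2,8), t=3.3750
    cross y-line → (2,9), t=4.4103 (wall)
  → r_1 = 4.4103
beam 2: φ=0°, α=150°
  d=(-0.8660,0.5000)  start (3,4)  tX=0.6235 tY=0.5200  stride 1/|dx|=1.1547 1/|dy|=2.0000
    cross y-line → (3,5), t=0.5200
    cross x-line → (2,5), t=0.6235
    cross x-line → (1,5), t=1.7782
    cross y-line → (1,6), t=2.5200
    cross x-line → (0,6), t=2.9329 (wall)
  → r_2 = 2.9329
beam 3: φ=45°, α=195°
  d=(-0.9659,-0.2588)  start (3,4)  tX=0.5590 tY=2.8591  stride 1/|dx|=1.0353 1/|dy|=3.8637
    cross x-line → (2,4), t=0.5590
    cross x-line → (1,4), t=1.5943
    cross x-line → (0,4), t=2.6296 (wall)
  → r_3 = 2.6296

ranges = [4.4103, 2.9329, 2.6296]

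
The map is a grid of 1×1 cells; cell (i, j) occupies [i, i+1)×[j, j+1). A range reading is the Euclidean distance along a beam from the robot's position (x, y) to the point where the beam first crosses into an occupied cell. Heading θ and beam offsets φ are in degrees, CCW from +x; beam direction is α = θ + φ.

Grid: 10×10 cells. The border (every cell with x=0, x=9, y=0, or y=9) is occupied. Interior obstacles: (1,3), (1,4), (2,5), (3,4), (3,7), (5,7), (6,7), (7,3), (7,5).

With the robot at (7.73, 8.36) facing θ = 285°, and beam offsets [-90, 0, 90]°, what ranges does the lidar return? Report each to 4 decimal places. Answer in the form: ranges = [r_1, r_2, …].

ranges = [1.3909, 4.9069, 1.3148]

beam 1: φ=-90°, α=195°
  direction (-0.9659, -0.2588); cell (7,8); t to first gridline: x 0.7558, y 1.3909 (then +1.0353 / +3.8637)
    (6,8) via x @ 0.7558
    (6,7) via y @ 1.3909  # hit
  → r_1 = 1.3909
beam 2: φ=0°, α=285°
  direction (0.2588, -0.9659); cell (7,8); t to first gridline: x 1.0432, y 0.3727 (then +3.8637 / +1.0353)
    (7,7) via y @ 0.3727
    (8,7) via x @ 1.0432
    (8,6) via y @ 1.4080
    (8,5) via y @ 2.4433
    (8,4) via y @ 3.4785
    (8,3) via y @ 4.5138
    (9,3) via x @ 4.9069  # hit
  → r_2 = 4.9069
beam 3: φ=90°, α=15°
  direction (0.9659, 0.2588); cell (7,8); t to first gridline: x 0.2795, y 2.4728 (then +1.0353 / +3.8637)
    (8,8) via x @ 0.2795
    (9,8) via x @ 1.3148  # hit
  → r_3 = 1.3148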